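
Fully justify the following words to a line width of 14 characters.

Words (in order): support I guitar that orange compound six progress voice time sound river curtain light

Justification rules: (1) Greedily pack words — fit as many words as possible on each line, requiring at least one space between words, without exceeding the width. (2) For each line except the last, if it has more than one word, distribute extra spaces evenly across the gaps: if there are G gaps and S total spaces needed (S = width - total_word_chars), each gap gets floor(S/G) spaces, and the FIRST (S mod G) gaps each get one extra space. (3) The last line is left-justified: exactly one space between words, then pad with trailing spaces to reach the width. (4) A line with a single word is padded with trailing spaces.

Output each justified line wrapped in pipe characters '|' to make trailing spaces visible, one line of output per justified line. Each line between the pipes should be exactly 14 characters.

Answer: |support      I|
|guitar    that|
|orange        |
|compound   six|
|progress voice|
|time     sound|
|river  curtain|
|light         |

Derivation:
Line 1: ['support', 'I'] (min_width=9, slack=5)
Line 2: ['guitar', 'that'] (min_width=11, slack=3)
Line 3: ['orange'] (min_width=6, slack=8)
Line 4: ['compound', 'six'] (min_width=12, slack=2)
Line 5: ['progress', 'voice'] (min_width=14, slack=0)
Line 6: ['time', 'sound'] (min_width=10, slack=4)
Line 7: ['river', 'curtain'] (min_width=13, slack=1)
Line 8: ['light'] (min_width=5, slack=9)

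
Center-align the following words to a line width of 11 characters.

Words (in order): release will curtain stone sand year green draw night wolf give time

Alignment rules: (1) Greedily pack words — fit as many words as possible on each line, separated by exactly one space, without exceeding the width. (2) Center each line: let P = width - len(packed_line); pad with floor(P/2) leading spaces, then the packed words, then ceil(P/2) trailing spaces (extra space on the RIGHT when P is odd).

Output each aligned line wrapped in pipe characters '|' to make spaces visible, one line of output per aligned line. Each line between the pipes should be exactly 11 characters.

Answer: |  release  |
|   will    |
|  curtain  |
|stone sand |
|year green |
|draw night |
| wolf give |
|   time    |

Derivation:
Line 1: ['release'] (min_width=7, slack=4)
Line 2: ['will'] (min_width=4, slack=7)
Line 3: ['curtain'] (min_width=7, slack=4)
Line 4: ['stone', 'sand'] (min_width=10, slack=1)
Line 5: ['year', 'green'] (min_width=10, slack=1)
Line 6: ['draw', 'night'] (min_width=10, slack=1)
Line 7: ['wolf', 'give'] (min_width=9, slack=2)
Line 8: ['time'] (min_width=4, slack=7)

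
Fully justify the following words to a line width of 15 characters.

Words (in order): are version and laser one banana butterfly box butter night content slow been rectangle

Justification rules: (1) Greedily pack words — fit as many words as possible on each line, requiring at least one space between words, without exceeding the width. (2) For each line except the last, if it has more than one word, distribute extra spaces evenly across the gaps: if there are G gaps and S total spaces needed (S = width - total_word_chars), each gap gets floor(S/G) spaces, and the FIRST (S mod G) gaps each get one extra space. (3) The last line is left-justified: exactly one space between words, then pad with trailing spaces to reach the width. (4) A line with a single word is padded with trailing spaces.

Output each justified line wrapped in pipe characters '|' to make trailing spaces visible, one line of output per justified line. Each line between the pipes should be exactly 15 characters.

Line 1: ['are', 'version', 'and'] (min_width=15, slack=0)
Line 2: ['laser', 'one'] (min_width=9, slack=6)
Line 3: ['banana'] (min_width=6, slack=9)
Line 4: ['butterfly', 'box'] (min_width=13, slack=2)
Line 5: ['butter', 'night'] (min_width=12, slack=3)
Line 6: ['content', 'slow'] (min_width=12, slack=3)
Line 7: ['been', 'rectangle'] (min_width=14, slack=1)

Answer: |are version and|
|laser       one|
|banana         |
|butterfly   box|
|butter    night|
|content    slow|
|been rectangle |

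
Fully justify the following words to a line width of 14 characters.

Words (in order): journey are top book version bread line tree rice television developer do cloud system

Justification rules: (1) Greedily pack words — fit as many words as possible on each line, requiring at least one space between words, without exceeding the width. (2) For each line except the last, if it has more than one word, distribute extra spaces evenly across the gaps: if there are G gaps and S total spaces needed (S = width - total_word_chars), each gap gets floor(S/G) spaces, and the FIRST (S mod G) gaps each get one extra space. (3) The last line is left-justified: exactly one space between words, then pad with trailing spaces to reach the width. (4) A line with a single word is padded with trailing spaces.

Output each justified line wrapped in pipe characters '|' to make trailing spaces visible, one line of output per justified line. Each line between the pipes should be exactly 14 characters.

Answer: |journey    are|
|top       book|
|version  bread|
|line tree rice|
|television    |
|developer   do|
|cloud system  |

Derivation:
Line 1: ['journey', 'are'] (min_width=11, slack=3)
Line 2: ['top', 'book'] (min_width=8, slack=6)
Line 3: ['version', 'bread'] (min_width=13, slack=1)
Line 4: ['line', 'tree', 'rice'] (min_width=14, slack=0)
Line 5: ['television'] (min_width=10, slack=4)
Line 6: ['developer', 'do'] (min_width=12, slack=2)
Line 7: ['cloud', 'system'] (min_width=12, slack=2)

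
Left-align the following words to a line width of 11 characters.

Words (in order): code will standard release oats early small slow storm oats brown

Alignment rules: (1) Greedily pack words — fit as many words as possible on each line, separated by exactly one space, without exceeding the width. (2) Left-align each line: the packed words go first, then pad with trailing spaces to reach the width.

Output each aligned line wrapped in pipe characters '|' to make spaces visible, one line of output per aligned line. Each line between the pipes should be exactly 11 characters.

Answer: |code will  |
|standard   |
|release    |
|oats early |
|small slow |
|storm oats |
|brown      |

Derivation:
Line 1: ['code', 'will'] (min_width=9, slack=2)
Line 2: ['standard'] (min_width=8, slack=3)
Line 3: ['release'] (min_width=7, slack=4)
Line 4: ['oats', 'early'] (min_width=10, slack=1)
Line 5: ['small', 'slow'] (min_width=10, slack=1)
Line 6: ['storm', 'oats'] (min_width=10, slack=1)
Line 7: ['brown'] (min_width=5, slack=6)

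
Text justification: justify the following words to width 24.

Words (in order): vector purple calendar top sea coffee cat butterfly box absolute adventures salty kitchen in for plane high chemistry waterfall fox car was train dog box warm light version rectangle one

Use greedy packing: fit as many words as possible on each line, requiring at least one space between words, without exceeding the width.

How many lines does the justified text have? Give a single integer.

Answer: 9

Derivation:
Line 1: ['vector', 'purple', 'calendar'] (min_width=22, slack=2)
Line 2: ['top', 'sea', 'coffee', 'cat'] (min_width=18, slack=6)
Line 3: ['butterfly', 'box', 'absolute'] (min_width=22, slack=2)
Line 4: ['adventures', 'salty', 'kitchen'] (min_width=24, slack=0)
Line 5: ['in', 'for', 'plane', 'high'] (min_width=17, slack=7)
Line 6: ['chemistry', 'waterfall', 'fox'] (min_width=23, slack=1)
Line 7: ['car', 'was', 'train', 'dog', 'box'] (min_width=21, slack=3)
Line 8: ['warm', 'light', 'version'] (min_width=18, slack=6)
Line 9: ['rectangle', 'one'] (min_width=13, slack=11)
Total lines: 9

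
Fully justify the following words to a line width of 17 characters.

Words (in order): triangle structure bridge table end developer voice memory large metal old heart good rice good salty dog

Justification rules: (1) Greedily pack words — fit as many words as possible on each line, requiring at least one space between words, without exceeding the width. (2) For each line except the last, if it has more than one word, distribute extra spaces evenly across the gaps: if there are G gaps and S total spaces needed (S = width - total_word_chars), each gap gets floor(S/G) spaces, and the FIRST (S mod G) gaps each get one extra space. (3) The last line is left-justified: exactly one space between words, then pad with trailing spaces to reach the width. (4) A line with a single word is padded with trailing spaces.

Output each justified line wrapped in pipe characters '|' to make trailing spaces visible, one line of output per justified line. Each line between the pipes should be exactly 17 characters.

Line 1: ['triangle'] (min_width=8, slack=9)
Line 2: ['structure', 'bridge'] (min_width=16, slack=1)
Line 3: ['table', 'end'] (min_width=9, slack=8)
Line 4: ['developer', 'voice'] (min_width=15, slack=2)
Line 5: ['memory', 'large'] (min_width=12, slack=5)
Line 6: ['metal', 'old', 'heart'] (min_width=15, slack=2)
Line 7: ['good', 'rice', 'good'] (min_width=14, slack=3)
Line 8: ['salty', 'dog'] (min_width=9, slack=8)

Answer: |triangle         |
|structure  bridge|
|table         end|
|developer   voice|
|memory      large|
|metal  old  heart|
|good   rice  good|
|salty dog        |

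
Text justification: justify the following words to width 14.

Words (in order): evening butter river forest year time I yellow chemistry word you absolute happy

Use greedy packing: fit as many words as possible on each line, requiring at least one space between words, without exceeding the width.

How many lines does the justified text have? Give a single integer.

Line 1: ['evening', 'butter'] (min_width=14, slack=0)
Line 2: ['river', 'forest'] (min_width=12, slack=2)
Line 3: ['year', 'time', 'I'] (min_width=11, slack=3)
Line 4: ['yellow'] (min_width=6, slack=8)
Line 5: ['chemistry', 'word'] (min_width=14, slack=0)
Line 6: ['you', 'absolute'] (min_width=12, slack=2)
Line 7: ['happy'] (min_width=5, slack=9)
Total lines: 7

Answer: 7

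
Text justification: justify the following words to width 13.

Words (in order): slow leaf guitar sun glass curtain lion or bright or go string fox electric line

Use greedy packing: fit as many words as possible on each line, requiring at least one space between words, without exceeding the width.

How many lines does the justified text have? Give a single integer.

Answer: 7

Derivation:
Line 1: ['slow', 'leaf'] (min_width=9, slack=4)
Line 2: ['guitar', 'sun'] (min_width=10, slack=3)
Line 3: ['glass', 'curtain'] (min_width=13, slack=0)
Line 4: ['lion', 'or'] (min_width=7, slack=6)
Line 5: ['bright', 'or', 'go'] (min_width=12, slack=1)
Line 6: ['string', 'fox'] (min_width=10, slack=3)
Line 7: ['electric', 'line'] (min_width=13, slack=0)
Total lines: 7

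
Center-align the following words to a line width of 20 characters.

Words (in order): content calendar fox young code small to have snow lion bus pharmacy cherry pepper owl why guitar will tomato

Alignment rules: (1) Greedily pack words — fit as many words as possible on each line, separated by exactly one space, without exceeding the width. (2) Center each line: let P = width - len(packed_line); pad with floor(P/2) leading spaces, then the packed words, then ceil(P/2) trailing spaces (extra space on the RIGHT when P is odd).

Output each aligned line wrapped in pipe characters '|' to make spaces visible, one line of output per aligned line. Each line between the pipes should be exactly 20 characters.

Line 1: ['content', 'calendar', 'fox'] (min_width=20, slack=0)
Line 2: ['young', 'code', 'small', 'to'] (min_width=19, slack=1)
Line 3: ['have', 'snow', 'lion', 'bus'] (min_width=18, slack=2)
Line 4: ['pharmacy', 'cherry'] (min_width=15, slack=5)
Line 5: ['pepper', 'owl', 'why'] (min_width=14, slack=6)
Line 6: ['guitar', 'will', 'tomato'] (min_width=18, slack=2)

Answer: |content calendar fox|
|young code small to |
| have snow lion bus |
|  pharmacy cherry   |
|   pepper owl why   |
| guitar will tomato |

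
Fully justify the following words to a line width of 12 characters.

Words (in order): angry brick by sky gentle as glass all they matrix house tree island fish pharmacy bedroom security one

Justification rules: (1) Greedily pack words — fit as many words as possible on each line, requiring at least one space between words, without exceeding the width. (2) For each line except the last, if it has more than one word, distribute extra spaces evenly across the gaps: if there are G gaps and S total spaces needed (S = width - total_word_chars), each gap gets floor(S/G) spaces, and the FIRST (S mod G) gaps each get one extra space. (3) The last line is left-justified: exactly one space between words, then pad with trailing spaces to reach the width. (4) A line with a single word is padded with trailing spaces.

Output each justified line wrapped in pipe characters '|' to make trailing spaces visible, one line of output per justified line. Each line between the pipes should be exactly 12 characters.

Line 1: ['angry', 'brick'] (min_width=11, slack=1)
Line 2: ['by', 'sky'] (min_width=6, slack=6)
Line 3: ['gentle', 'as'] (min_width=9, slack=3)
Line 4: ['glass', 'all'] (min_width=9, slack=3)
Line 5: ['they', 'matrix'] (min_width=11, slack=1)
Line 6: ['house', 'tree'] (min_width=10, slack=2)
Line 7: ['island', 'fish'] (min_width=11, slack=1)
Line 8: ['pharmacy'] (min_width=8, slack=4)
Line 9: ['bedroom'] (min_width=7, slack=5)
Line 10: ['security', 'one'] (min_width=12, slack=0)

Answer: |angry  brick|
|by       sky|
|gentle    as|
|glass    all|
|they  matrix|
|house   tree|
|island  fish|
|pharmacy    |
|bedroom     |
|security one|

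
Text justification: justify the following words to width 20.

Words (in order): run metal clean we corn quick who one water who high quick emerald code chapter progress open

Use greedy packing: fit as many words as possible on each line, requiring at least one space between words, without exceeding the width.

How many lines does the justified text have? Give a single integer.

Line 1: ['run', 'metal', 'clean', 'we'] (min_width=18, slack=2)
Line 2: ['corn', 'quick', 'who', 'one'] (min_width=18, slack=2)
Line 3: ['water', 'who', 'high', 'quick'] (min_width=20, slack=0)
Line 4: ['emerald', 'code', 'chapter'] (min_width=20, slack=0)
Line 5: ['progress', 'open'] (min_width=13, slack=7)
Total lines: 5

Answer: 5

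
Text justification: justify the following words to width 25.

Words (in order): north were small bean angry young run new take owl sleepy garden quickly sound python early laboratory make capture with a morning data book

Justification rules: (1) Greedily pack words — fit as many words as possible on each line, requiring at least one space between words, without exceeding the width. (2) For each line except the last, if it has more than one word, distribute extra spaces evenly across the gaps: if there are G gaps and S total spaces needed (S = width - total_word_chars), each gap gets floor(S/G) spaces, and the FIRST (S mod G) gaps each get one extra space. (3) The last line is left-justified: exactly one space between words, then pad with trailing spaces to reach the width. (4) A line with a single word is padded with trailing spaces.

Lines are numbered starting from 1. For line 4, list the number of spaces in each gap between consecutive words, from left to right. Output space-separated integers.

Answer: 5 4

Derivation:
Line 1: ['north', 'were', 'small', 'bean'] (min_width=21, slack=4)
Line 2: ['angry', 'young', 'run', 'new', 'take'] (min_width=24, slack=1)
Line 3: ['owl', 'sleepy', 'garden', 'quickly'] (min_width=25, slack=0)
Line 4: ['sound', 'python', 'early'] (min_width=18, slack=7)
Line 5: ['laboratory', 'make', 'capture'] (min_width=23, slack=2)
Line 6: ['with', 'a', 'morning', 'data', 'book'] (min_width=24, slack=1)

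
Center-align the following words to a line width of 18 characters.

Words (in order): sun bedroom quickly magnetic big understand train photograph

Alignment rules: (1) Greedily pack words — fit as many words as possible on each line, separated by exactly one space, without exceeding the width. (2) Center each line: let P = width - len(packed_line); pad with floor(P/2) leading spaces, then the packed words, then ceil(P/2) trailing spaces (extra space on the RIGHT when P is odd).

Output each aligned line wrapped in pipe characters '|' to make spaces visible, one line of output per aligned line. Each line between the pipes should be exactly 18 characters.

Answer: |   sun bedroom    |
| quickly magnetic |
|  big understand  |
| train photograph |

Derivation:
Line 1: ['sun', 'bedroom'] (min_width=11, slack=7)
Line 2: ['quickly', 'magnetic'] (min_width=16, slack=2)
Line 3: ['big', 'understand'] (min_width=14, slack=4)
Line 4: ['train', 'photograph'] (min_width=16, slack=2)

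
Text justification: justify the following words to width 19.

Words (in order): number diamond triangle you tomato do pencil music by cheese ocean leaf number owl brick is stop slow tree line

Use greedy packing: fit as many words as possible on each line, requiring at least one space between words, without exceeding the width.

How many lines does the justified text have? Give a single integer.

Line 1: ['number', 'diamond'] (min_width=14, slack=5)
Line 2: ['triangle', 'you', 'tomato'] (min_width=19, slack=0)
Line 3: ['do', 'pencil', 'music', 'by'] (min_width=18, slack=1)
Line 4: ['cheese', 'ocean', 'leaf'] (min_width=17, slack=2)
Line 5: ['number', 'owl', 'brick', 'is'] (min_width=19, slack=0)
Line 6: ['stop', 'slow', 'tree', 'line'] (min_width=19, slack=0)
Total lines: 6

Answer: 6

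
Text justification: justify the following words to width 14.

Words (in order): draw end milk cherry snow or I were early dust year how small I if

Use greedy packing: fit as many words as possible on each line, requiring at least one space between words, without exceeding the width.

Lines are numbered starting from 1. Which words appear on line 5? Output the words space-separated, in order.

Answer: small I if

Derivation:
Line 1: ['draw', 'end', 'milk'] (min_width=13, slack=1)
Line 2: ['cherry', 'snow', 'or'] (min_width=14, slack=0)
Line 3: ['I', 'were', 'early'] (min_width=12, slack=2)
Line 4: ['dust', 'year', 'how'] (min_width=13, slack=1)
Line 5: ['small', 'I', 'if'] (min_width=10, slack=4)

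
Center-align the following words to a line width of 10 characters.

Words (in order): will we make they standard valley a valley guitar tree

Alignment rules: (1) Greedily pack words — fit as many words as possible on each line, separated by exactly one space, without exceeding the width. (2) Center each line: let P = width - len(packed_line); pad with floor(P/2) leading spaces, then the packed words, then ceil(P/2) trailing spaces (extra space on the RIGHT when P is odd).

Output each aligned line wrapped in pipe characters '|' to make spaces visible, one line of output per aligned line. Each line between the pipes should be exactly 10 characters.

Answer: | will we  |
|make they |
| standard |
| valley a |
|  valley  |
|  guitar  |
|   tree   |

Derivation:
Line 1: ['will', 'we'] (min_width=7, slack=3)
Line 2: ['make', 'they'] (min_width=9, slack=1)
Line 3: ['standard'] (min_width=8, slack=2)
Line 4: ['valley', 'a'] (min_width=8, slack=2)
Line 5: ['valley'] (min_width=6, slack=4)
Line 6: ['guitar'] (min_width=6, slack=4)
Line 7: ['tree'] (min_width=4, slack=6)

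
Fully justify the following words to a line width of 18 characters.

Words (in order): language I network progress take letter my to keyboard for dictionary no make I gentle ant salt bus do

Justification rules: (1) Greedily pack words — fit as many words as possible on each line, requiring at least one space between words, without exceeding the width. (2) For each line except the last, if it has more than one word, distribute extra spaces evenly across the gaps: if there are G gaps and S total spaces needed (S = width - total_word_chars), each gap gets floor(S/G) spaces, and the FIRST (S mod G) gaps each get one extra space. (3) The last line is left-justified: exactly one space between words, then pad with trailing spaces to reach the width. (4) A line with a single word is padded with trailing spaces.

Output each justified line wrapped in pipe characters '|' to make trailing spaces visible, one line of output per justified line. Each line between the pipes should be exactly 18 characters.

Line 1: ['language', 'I', 'network'] (min_width=18, slack=0)
Line 2: ['progress', 'take'] (min_width=13, slack=5)
Line 3: ['letter', 'my', 'to'] (min_width=12, slack=6)
Line 4: ['keyboard', 'for'] (min_width=12, slack=6)
Line 5: ['dictionary', 'no', 'make'] (min_width=18, slack=0)
Line 6: ['I', 'gentle', 'ant', 'salt'] (min_width=17, slack=1)
Line 7: ['bus', 'do'] (min_width=6, slack=12)

Answer: |language I network|
|progress      take|
|letter    my    to|
|keyboard       for|
|dictionary no make|
|I  gentle ant salt|
|bus do            |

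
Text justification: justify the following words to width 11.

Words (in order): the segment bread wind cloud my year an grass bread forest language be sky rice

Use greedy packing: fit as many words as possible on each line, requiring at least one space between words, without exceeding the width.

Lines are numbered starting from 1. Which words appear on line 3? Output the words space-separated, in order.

Answer: cloud my

Derivation:
Line 1: ['the', 'segment'] (min_width=11, slack=0)
Line 2: ['bread', 'wind'] (min_width=10, slack=1)
Line 3: ['cloud', 'my'] (min_width=8, slack=3)
Line 4: ['year', 'an'] (min_width=7, slack=4)
Line 5: ['grass', 'bread'] (min_width=11, slack=0)
Line 6: ['forest'] (min_width=6, slack=5)
Line 7: ['language', 'be'] (min_width=11, slack=0)
Line 8: ['sky', 'rice'] (min_width=8, slack=3)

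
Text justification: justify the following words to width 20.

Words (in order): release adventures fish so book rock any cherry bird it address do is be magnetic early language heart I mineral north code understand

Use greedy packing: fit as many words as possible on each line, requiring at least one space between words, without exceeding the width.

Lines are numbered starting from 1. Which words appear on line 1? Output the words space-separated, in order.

Line 1: ['release', 'adventures'] (min_width=18, slack=2)
Line 2: ['fish', 'so', 'book', 'rock'] (min_width=17, slack=3)
Line 3: ['any', 'cherry', 'bird', 'it'] (min_width=18, slack=2)
Line 4: ['address', 'do', 'is', 'be'] (min_width=16, slack=4)
Line 5: ['magnetic', 'early'] (min_width=14, slack=6)
Line 6: ['language', 'heart', 'I'] (min_width=16, slack=4)
Line 7: ['mineral', 'north', 'code'] (min_width=18, slack=2)
Line 8: ['understand'] (min_width=10, slack=10)

Answer: release adventures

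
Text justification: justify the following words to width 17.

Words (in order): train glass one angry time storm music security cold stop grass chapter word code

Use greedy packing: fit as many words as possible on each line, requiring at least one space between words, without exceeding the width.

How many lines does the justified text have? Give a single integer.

Answer: 5

Derivation:
Line 1: ['train', 'glass', 'one'] (min_width=15, slack=2)
Line 2: ['angry', 'time', 'storm'] (min_width=16, slack=1)
Line 3: ['music', 'security'] (min_width=14, slack=3)
Line 4: ['cold', 'stop', 'grass'] (min_width=15, slack=2)
Line 5: ['chapter', 'word', 'code'] (min_width=17, slack=0)
Total lines: 5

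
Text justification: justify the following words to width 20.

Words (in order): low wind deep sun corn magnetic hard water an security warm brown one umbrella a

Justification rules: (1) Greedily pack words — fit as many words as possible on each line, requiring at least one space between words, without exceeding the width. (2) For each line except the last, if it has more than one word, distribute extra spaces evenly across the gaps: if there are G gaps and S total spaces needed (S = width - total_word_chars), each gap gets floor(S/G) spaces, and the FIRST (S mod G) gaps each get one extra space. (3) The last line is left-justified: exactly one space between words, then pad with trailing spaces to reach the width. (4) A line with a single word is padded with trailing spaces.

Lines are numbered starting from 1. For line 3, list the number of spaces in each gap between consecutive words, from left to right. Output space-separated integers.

Answer: 3 2

Derivation:
Line 1: ['low', 'wind', 'deep', 'sun'] (min_width=17, slack=3)
Line 2: ['corn', 'magnetic', 'hard'] (min_width=18, slack=2)
Line 3: ['water', 'an', 'security'] (min_width=17, slack=3)
Line 4: ['warm', 'brown', 'one'] (min_width=14, slack=6)
Line 5: ['umbrella', 'a'] (min_width=10, slack=10)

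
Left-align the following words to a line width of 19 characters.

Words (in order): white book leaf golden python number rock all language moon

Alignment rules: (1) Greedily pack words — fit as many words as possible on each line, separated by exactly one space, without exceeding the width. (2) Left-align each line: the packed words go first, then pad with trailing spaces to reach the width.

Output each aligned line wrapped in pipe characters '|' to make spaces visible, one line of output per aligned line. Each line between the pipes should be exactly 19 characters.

Line 1: ['white', 'book', 'leaf'] (min_width=15, slack=4)
Line 2: ['golden', 'python'] (min_width=13, slack=6)
Line 3: ['number', 'rock', 'all'] (min_width=15, slack=4)
Line 4: ['language', 'moon'] (min_width=13, slack=6)

Answer: |white book leaf    |
|golden python      |
|number rock all    |
|language moon      |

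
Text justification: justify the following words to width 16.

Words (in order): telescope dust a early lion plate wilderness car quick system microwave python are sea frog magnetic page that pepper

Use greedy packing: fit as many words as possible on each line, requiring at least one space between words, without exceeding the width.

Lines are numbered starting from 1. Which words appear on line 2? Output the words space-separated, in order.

Line 1: ['telescope', 'dust', 'a'] (min_width=16, slack=0)
Line 2: ['early', 'lion', 'plate'] (min_width=16, slack=0)
Line 3: ['wilderness', 'car'] (min_width=14, slack=2)
Line 4: ['quick', 'system'] (min_width=12, slack=4)
Line 5: ['microwave', 'python'] (min_width=16, slack=0)
Line 6: ['are', 'sea', 'frog'] (min_width=12, slack=4)
Line 7: ['magnetic', 'page'] (min_width=13, slack=3)
Line 8: ['that', 'pepper'] (min_width=11, slack=5)

Answer: early lion plate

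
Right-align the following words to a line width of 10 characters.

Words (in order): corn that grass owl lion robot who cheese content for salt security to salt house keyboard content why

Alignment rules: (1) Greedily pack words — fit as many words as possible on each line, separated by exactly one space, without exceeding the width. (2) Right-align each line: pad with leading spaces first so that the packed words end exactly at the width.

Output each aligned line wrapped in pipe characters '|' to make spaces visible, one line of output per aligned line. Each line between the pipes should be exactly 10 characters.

Line 1: ['corn', 'that'] (min_width=9, slack=1)
Line 2: ['grass', 'owl'] (min_width=9, slack=1)
Line 3: ['lion', 'robot'] (min_width=10, slack=0)
Line 4: ['who', 'cheese'] (min_width=10, slack=0)
Line 5: ['content'] (min_width=7, slack=3)
Line 6: ['for', 'salt'] (min_width=8, slack=2)
Line 7: ['security'] (min_width=8, slack=2)
Line 8: ['to', 'salt'] (min_width=7, slack=3)
Line 9: ['house'] (min_width=5, slack=5)
Line 10: ['keyboard'] (min_width=8, slack=2)
Line 11: ['content'] (min_width=7, slack=3)
Line 12: ['why'] (min_width=3, slack=7)

Answer: | corn that|
| grass owl|
|lion robot|
|who cheese|
|   content|
|  for salt|
|  security|
|   to salt|
|     house|
|  keyboard|
|   content|
|       why|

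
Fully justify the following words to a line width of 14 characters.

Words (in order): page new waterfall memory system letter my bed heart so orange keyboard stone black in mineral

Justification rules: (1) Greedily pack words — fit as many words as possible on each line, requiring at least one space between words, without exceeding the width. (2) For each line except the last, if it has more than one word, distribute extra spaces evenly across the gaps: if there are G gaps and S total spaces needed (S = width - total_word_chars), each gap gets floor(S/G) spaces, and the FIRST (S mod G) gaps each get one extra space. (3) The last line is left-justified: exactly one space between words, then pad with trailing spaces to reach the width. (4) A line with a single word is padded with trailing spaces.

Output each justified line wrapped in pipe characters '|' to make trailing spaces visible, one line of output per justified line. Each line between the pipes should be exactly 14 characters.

Line 1: ['page', 'new'] (min_width=8, slack=6)
Line 2: ['waterfall'] (min_width=9, slack=5)
Line 3: ['memory', 'system'] (min_width=13, slack=1)
Line 4: ['letter', 'my', 'bed'] (min_width=13, slack=1)
Line 5: ['heart', 'so'] (min_width=8, slack=6)
Line 6: ['orange'] (min_width=6, slack=8)
Line 7: ['keyboard', 'stone'] (min_width=14, slack=0)
Line 8: ['black', 'in'] (min_width=8, slack=6)
Line 9: ['mineral'] (min_width=7, slack=7)

Answer: |page       new|
|waterfall     |
|memory  system|
|letter  my bed|
|heart       so|
|orange        |
|keyboard stone|
|black       in|
|mineral       |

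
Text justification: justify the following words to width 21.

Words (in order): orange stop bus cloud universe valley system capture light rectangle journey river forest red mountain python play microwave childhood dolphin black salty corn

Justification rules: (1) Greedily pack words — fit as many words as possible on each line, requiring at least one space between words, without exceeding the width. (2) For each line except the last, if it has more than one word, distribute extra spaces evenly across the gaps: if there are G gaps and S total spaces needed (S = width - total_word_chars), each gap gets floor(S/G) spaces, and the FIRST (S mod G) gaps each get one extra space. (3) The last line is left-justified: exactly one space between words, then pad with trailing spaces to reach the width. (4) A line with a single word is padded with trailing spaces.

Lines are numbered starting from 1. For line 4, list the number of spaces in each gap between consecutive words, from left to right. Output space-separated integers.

Line 1: ['orange', 'stop', 'bus', 'cloud'] (min_width=21, slack=0)
Line 2: ['universe', 'valley'] (min_width=15, slack=6)
Line 3: ['system', 'capture', 'light'] (min_width=20, slack=1)
Line 4: ['rectangle', 'journey'] (min_width=17, slack=4)
Line 5: ['river', 'forest', 'red'] (min_width=16, slack=5)
Line 6: ['mountain', 'python', 'play'] (min_width=20, slack=1)
Line 7: ['microwave', 'childhood'] (min_width=19, slack=2)
Line 8: ['dolphin', 'black', 'salty'] (min_width=19, slack=2)
Line 9: ['corn'] (min_width=4, slack=17)

Answer: 5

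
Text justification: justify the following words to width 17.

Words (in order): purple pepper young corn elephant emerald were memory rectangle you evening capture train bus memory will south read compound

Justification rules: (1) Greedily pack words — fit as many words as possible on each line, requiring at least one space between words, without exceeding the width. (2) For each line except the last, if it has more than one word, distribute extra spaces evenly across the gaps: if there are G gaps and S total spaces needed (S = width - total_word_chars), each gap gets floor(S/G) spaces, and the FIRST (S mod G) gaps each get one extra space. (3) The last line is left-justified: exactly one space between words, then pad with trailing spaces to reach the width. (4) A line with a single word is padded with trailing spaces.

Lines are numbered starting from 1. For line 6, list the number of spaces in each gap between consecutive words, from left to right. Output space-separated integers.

Answer: 3

Derivation:
Line 1: ['purple', 'pepper'] (min_width=13, slack=4)
Line 2: ['young', 'corn'] (min_width=10, slack=7)
Line 3: ['elephant', 'emerald'] (min_width=16, slack=1)
Line 4: ['were', 'memory'] (min_width=11, slack=6)
Line 5: ['rectangle', 'you'] (min_width=13, slack=4)
Line 6: ['evening', 'capture'] (min_width=15, slack=2)
Line 7: ['train', 'bus', 'memory'] (min_width=16, slack=1)
Line 8: ['will', 'south', 'read'] (min_width=15, slack=2)
Line 9: ['compound'] (min_width=8, slack=9)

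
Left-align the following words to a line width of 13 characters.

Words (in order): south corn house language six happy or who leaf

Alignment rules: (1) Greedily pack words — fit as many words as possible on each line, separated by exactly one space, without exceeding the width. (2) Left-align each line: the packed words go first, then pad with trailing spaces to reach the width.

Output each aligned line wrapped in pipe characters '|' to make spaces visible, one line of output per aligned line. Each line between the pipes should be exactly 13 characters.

Line 1: ['south', 'corn'] (min_width=10, slack=3)
Line 2: ['house'] (min_width=5, slack=8)
Line 3: ['language', 'six'] (min_width=12, slack=1)
Line 4: ['happy', 'or', 'who'] (min_width=12, slack=1)
Line 5: ['leaf'] (min_width=4, slack=9)

Answer: |south corn   |
|house        |
|language six |
|happy or who |
|leaf         |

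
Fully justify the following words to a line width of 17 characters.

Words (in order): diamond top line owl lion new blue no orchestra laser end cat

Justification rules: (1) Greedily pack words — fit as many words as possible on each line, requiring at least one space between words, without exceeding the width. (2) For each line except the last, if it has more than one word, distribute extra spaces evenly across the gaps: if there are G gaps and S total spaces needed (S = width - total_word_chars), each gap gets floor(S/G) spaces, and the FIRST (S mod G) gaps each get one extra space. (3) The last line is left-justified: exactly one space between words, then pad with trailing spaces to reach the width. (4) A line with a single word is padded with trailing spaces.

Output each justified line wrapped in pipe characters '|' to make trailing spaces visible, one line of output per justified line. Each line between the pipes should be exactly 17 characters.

Line 1: ['diamond', 'top', 'line'] (min_width=16, slack=1)
Line 2: ['owl', 'lion', 'new', 'blue'] (min_width=17, slack=0)
Line 3: ['no', 'orchestra'] (min_width=12, slack=5)
Line 4: ['laser', 'end', 'cat'] (min_width=13, slack=4)

Answer: |diamond  top line|
|owl lion new blue|
|no      orchestra|
|laser end cat    |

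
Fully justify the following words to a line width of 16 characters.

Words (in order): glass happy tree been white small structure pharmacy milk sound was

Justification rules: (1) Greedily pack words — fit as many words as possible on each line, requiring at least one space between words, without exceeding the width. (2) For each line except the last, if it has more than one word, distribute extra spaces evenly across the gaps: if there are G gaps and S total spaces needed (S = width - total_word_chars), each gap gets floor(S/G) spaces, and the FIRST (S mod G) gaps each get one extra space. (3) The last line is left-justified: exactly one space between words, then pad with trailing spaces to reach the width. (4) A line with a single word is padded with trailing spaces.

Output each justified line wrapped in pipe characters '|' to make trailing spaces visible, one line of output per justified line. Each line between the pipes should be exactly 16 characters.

Answer: |glass happy tree|
|been white small|
|structure       |
|pharmacy    milk|
|sound was       |

Derivation:
Line 1: ['glass', 'happy', 'tree'] (min_width=16, slack=0)
Line 2: ['been', 'white', 'small'] (min_width=16, slack=0)
Line 3: ['structure'] (min_width=9, slack=7)
Line 4: ['pharmacy', 'milk'] (min_width=13, slack=3)
Line 5: ['sound', 'was'] (min_width=9, slack=7)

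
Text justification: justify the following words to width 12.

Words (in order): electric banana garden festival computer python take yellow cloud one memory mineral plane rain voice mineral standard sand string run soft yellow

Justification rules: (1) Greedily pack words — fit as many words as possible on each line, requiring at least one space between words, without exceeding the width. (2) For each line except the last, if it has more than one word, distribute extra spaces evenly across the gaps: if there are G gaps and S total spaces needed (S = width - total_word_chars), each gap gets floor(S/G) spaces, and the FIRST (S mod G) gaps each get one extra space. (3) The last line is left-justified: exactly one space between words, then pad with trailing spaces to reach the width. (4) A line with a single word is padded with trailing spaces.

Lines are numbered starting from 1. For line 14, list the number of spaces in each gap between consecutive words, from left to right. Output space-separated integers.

Answer: 2

Derivation:
Line 1: ['electric'] (min_width=8, slack=4)
Line 2: ['banana'] (min_width=6, slack=6)
Line 3: ['garden'] (min_width=6, slack=6)
Line 4: ['festival'] (min_width=8, slack=4)
Line 5: ['computer'] (min_width=8, slack=4)
Line 6: ['python', 'take'] (min_width=11, slack=1)
Line 7: ['yellow', 'cloud'] (min_width=12, slack=0)
Line 8: ['one', 'memory'] (min_width=10, slack=2)
Line 9: ['mineral'] (min_width=7, slack=5)
Line 10: ['plane', 'rain'] (min_width=10, slack=2)
Line 11: ['voice'] (min_width=5, slack=7)
Line 12: ['mineral'] (min_width=7, slack=5)
Line 13: ['standard'] (min_width=8, slack=4)
Line 14: ['sand', 'string'] (min_width=11, slack=1)
Line 15: ['run', 'soft'] (min_width=8, slack=4)
Line 16: ['yellow'] (min_width=6, slack=6)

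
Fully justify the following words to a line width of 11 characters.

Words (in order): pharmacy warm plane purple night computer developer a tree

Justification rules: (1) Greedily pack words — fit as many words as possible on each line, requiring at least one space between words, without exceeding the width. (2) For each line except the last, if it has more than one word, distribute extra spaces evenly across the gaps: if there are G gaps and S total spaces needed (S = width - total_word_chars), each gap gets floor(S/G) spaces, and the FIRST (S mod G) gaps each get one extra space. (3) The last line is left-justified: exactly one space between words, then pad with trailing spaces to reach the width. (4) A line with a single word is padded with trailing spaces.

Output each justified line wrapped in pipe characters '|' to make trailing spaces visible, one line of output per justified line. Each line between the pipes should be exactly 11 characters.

Line 1: ['pharmacy'] (min_width=8, slack=3)
Line 2: ['warm', 'plane'] (min_width=10, slack=1)
Line 3: ['purple'] (min_width=6, slack=5)
Line 4: ['night'] (min_width=5, slack=6)
Line 5: ['computer'] (min_width=8, slack=3)
Line 6: ['developer', 'a'] (min_width=11, slack=0)
Line 7: ['tree'] (min_width=4, slack=7)

Answer: |pharmacy   |
|warm  plane|
|purple     |
|night      |
|computer   |
|developer a|
|tree       |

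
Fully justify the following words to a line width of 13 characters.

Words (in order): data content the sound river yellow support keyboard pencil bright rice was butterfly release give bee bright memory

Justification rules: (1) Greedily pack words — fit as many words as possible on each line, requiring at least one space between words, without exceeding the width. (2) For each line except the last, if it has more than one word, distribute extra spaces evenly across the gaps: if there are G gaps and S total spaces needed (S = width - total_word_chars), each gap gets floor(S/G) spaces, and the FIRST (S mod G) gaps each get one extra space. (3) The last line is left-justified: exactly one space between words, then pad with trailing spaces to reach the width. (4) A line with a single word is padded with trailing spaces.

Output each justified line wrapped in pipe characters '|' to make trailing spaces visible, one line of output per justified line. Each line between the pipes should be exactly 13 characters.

Answer: |data  content|
|the     sound|
|river  yellow|
|support      |
|keyboard     |
|pencil bright|
|rice      was|
|butterfly    |
|release  give|
|bee    bright|
|memory       |

Derivation:
Line 1: ['data', 'content'] (min_width=12, slack=1)
Line 2: ['the', 'sound'] (min_width=9, slack=4)
Line 3: ['river', 'yellow'] (min_width=12, slack=1)
Line 4: ['support'] (min_width=7, slack=6)
Line 5: ['keyboard'] (min_width=8, slack=5)
Line 6: ['pencil', 'bright'] (min_width=13, slack=0)
Line 7: ['rice', 'was'] (min_width=8, slack=5)
Line 8: ['butterfly'] (min_width=9, slack=4)
Line 9: ['release', 'give'] (min_width=12, slack=1)
Line 10: ['bee', 'bright'] (min_width=10, slack=3)
Line 11: ['memory'] (min_width=6, slack=7)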